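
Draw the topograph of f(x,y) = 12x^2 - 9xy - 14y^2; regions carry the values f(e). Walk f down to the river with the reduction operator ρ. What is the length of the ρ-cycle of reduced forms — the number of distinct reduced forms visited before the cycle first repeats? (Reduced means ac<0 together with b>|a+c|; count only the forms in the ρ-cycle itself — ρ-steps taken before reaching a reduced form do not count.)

D = 753, ⌊√D⌋ = 27
descent: ρ → (-14,9,12)  [lands on river]
river: ρ → (12,15,-11)
river: ρ → (-11,7,16)
river: ρ → (16,25,-2)
river: ρ → (-2,27,3)
river: ρ → (3,27,-2)
river: ρ → (-2,25,16)
river: ρ → (16,7,-11)
river: ρ → (-11,15,12)
river: ρ → (12,9,-14)
river: ρ → (-14,19,7)
river: ρ → (7,23,-8)
river: ρ → (-8,25,4)
river: ρ → (4,23,-14)
river: ρ → (-14,5,13)
river: ρ → (13,21,-6)
river: ρ → (-6,27,1)
river: ρ → (1,27,-6)
river: ρ → (-6,21,13)
river: ρ → (13,5,-14)
river: ρ → (-14,23,4)
river: ρ → (4,25,-8)
river: ρ → (-8,23,7)
river: ρ → (7,19,-14)
ρ-cycle length = 24 (tail of 1 descent step not counted)

24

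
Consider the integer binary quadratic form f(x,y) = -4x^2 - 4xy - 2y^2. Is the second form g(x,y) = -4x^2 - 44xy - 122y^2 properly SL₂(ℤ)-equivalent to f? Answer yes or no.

D₁ = -16, D₂ = -16
f is negative-definite; reduce −f:
−f: flip: (4,4,2)→(2,-4,4)
−f: translate: b→0 (≡-4 mod 4), so (2,-4,4)→(2,0,2)
−f: reduced (well bottom): (2,0,2) with a≤c, −a<b≤a
flip sign back: reduced form of f is (-2,0,-2)
g is negative-definite; reduce −g:
−g: translate: b→4 (≡44 mod 8), so (4,44,122)→(4,4,2)
−g: flip: (4,4,2)→(2,-4,4)
−g: translate: b→0 (≡-4 mod 4), so (2,-4,4)→(2,0,2)
−g: reduced (well bottom): (2,0,2) with a≤c, −a<b≤a
flip sign back: reduced form of g is (-2,0,-2)
reduced forms (-2, 0, -2) vs (-2, 0, -2) ⇒ equivalent

yes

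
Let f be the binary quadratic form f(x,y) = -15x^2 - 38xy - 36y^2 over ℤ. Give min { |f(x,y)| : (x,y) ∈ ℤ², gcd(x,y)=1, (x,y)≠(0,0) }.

translate: b→8 (≡38 mod 30), so (15,38,36)→(15,8,13)
flip: (15,8,13)→(13,-8,15)
reduced (well bottom): (13,-8,15) with a≤c, −a<b≤a
well minimum |f| = |-13| = 13 (negative-definite)

13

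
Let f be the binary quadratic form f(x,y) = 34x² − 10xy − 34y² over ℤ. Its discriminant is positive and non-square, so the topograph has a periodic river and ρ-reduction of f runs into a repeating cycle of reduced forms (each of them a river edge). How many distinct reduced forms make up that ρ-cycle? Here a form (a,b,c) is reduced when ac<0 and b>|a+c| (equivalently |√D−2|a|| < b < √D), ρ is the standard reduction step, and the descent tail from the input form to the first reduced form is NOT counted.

D = 4724, ⌊√D⌋ = 68
descent: ρ → (-34,10,34)  [lands on river]
river: ρ → (34,58,-10)
river: ρ → (-10,62,22)
river: ρ → (22,26,-46)
river: ρ → (-46,66,2)
river: ρ → (2,66,-46)
river: ρ → (-46,26,22)
river: ρ → (22,62,-10)
river: ρ → (-10,58,34)
river: ρ → (34,10,-34)
river: ρ → (-34,58,10)
river: ρ → (10,62,-22)
river: ρ → (-22,26,46)
river: ρ → (46,66,-2)
river: ρ → (-2,66,46)
river: ρ → (46,26,-22)
river: ρ → (-22,62,10)
river: ρ → (10,58,-34)
ρ-cycle length = 18 (tail of 1 descent step not counted)

18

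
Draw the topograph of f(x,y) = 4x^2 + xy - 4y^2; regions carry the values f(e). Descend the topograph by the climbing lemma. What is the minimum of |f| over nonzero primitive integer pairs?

river: ρ → (-4,7,1)
river: ρ → (1,7,-4)
river: ρ → (-4,1,4)
river: ρ → (4,7,-1)
river: ρ → (-1,7,4)
river: ρ → (4,1,-4)
closes: descent 0, river 6
min |a| on river = 1

1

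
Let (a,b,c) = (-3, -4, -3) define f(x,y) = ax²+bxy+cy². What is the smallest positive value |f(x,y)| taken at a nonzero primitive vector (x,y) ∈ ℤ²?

translate: b→-2 (≡4 mod 6), so (3,4,3)→(3,-2,2)
flip: (3,-2,2)→(2,2,3)
reduced (well bottom): (2,2,3) with a≤c, −a<b≤a
well minimum |f| = |-2| = 2 (negative-definite)

2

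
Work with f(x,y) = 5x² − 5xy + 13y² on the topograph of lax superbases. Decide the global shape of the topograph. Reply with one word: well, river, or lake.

D = b²−4ac = (-5)² − 4·5·13 = -235
D < 0 ⇒ definite ⇒ every region one sign ⇒ single well

well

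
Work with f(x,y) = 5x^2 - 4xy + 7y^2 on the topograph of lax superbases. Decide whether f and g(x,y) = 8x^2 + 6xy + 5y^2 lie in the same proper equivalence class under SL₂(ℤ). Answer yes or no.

D₁ = -124, D₂ = -124
f: reduced (well bottom): (5,-4,7) with a≤c, −a<b≤a
g: flip: (8,6,5)→(5,-6,8)
g: translate: b→4 (≡-6 mod 10), so (5,-6,8)→(5,4,7)
g: reduced (well bottom): (5,4,7) with a≤c, −a<b≤a
reduced forms (5, -4, 7) vs (5, 4, 7) ⇒ inequivalent

no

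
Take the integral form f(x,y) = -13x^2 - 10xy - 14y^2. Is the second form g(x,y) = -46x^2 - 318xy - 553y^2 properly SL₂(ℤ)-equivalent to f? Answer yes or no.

D₁ = -628, D₂ = -628
f is negative-definite; reduce −f:
−f: reduced (well bottom): (13,10,14) with a≤c, −a<b≤a
flip sign back: reduced form of f is (-13,-10,-14)
g is negative-definite; reduce −g:
−g: translate: b→42 (≡318 mod 92), so (46,318,553)→(46,42,13)
−g: flip: (46,42,13)→(13,-42,46)
−g: translate: b→10 (≡-42 mod 26), so (13,-42,46)→(13,10,14)
−g: reduced (well bottom): (13,10,14) with a≤c, −a<b≤a
flip sign back: reduced form of g is (-13,-10,-14)
reduced forms (-13, -10, -14) vs (-13, -10, -14) ⇒ equivalent

yes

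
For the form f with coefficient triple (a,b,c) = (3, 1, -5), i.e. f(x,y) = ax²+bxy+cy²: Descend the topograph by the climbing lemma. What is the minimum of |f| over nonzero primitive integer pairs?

descent: ρ → (-5,-1,3)
descent: ρ → (3,7,-1)  [lands on river]
river: ρ → (-1,7,3)
river: ρ → (3,5,-3)
river: ρ → (-3,7,1)
river: ρ → (1,7,-3)
river: ρ → (-3,5,3)
closes: descent 2, river 6
min |a| on river = 1

1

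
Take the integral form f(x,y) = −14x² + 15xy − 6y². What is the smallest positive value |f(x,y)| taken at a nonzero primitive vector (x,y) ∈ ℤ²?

translate: b→13 (≡-15 mod 28), so (14,-15,6)→(14,13,5)
flip: (14,13,5)→(5,-13,14)
translate: b→-3 (≡-13 mod 10), so (5,-13,14)→(5,-3,6)
reduced (well bottom): (5,-3,6) with a≤c, −a<b≤a
well minimum |f| = |-5| = 5 (negative-definite)

5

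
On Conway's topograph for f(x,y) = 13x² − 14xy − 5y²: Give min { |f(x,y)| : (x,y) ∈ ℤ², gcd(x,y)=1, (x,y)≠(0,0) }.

descent: ρ → (-5,14,13)  [lands on river]
river: ρ → (13,12,-6)
river: ρ → (-6,12,13)
river: ρ → (13,14,-5)
river: ρ → (-5,16,10)
river: ρ → (10,4,-11)
river: ρ → (-11,18,3)
river: ρ → (3,18,-11)
river: ρ → (-11,4,10)
river: ρ → (10,16,-5)
closes: descent 1, river 10
min |a| on river = 3

3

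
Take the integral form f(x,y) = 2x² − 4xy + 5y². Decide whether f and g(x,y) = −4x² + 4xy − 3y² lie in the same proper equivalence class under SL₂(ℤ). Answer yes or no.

D₁ = -24, D₂ = -32
discriminants differ ⇒ not SL₂(ℤ)-equivalent

no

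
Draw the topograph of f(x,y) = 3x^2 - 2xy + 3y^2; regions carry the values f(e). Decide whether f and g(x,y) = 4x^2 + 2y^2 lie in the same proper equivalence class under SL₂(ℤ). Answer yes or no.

D₁ = -32, D₂ = -32
f: flip: (3,-2,3)→(3,2,3)
f: reduced (well bottom): (3,2,3) with a≤c, −a<b≤a
g: flip: (4,0,2)→(2,0,4)
g: reduced (well bottom): (2,0,4) with a≤c, −a<b≤a
reduced forms (3, 2, 3) vs (2, 0, 4) ⇒ inequivalent

no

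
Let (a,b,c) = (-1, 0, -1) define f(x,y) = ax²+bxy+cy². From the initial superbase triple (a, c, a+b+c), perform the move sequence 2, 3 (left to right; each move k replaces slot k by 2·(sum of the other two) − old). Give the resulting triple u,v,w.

start (-1,-1,-2) = (f(1,0),f(0,1),f(1,1))
replace slot 2: 2·((-1)+(-2)) − (-1) = -5 → (-1,-5,-2)
replace slot 3: 2·((-1)+(-5)) − (-2) = -10 → (-1,-5,-10)

-1,-5,-10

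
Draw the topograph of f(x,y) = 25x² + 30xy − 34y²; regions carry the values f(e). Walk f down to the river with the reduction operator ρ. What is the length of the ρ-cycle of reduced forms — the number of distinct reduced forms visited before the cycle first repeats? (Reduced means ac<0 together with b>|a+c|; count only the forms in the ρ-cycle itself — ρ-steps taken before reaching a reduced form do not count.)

D = 4300, ⌊√D⌋ = 65
river: ρ → (-34,38,21)
river: ρ → (21,46,-26)
river: ρ → (-26,58,9)
river: ρ → (9,50,-50)
river: ρ → (-50,50,9)
river: ρ → (9,58,-26)
river: ρ → (-26,46,21)
river: ρ → (21,38,-34)
river: ρ → (-34,30,25)
river: ρ → (25,20,-39)
river: ρ → (-39,58,6)
river: ρ → (6,62,-19)
river: ρ → (-19,52,21)
river: ρ → (21,32,-39)
river: ρ → (-39,46,14)
river: ρ → (14,38,-51)
river: ρ → (-51,64,1)
river: ρ → (1,64,-51)
river: ρ → (-51,38,14)
river: ρ → (14,46,-39)
river: ρ → (-39,32,21)
river: ρ → (21,52,-19)
river: ρ → (-19,62,6)
river: ρ → (6,58,-39)
river: ρ → (-39,20,25)
river: ρ → (25,30,-34)
ρ-cycle length = 26 (tail of 0 descent steps not counted)

26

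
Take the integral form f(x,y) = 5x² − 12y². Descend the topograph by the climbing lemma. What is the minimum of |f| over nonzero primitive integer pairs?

descent: ρ → (-12,0,5)
descent: ρ → (5,10,-7)  [lands on river]
river: ρ → (-7,4,8)
river: ρ → (8,12,-3)
river: ρ → (-3,12,8)
river: ρ → (8,4,-7)
river: ρ → (-7,10,5)
closes: descent 2, river 6
min |a| on river = 3

3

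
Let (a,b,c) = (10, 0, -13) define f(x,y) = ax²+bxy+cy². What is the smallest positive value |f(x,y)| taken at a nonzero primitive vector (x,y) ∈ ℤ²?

descent: ρ → (-13,0,10)
descent: ρ → (10,20,-3)  [lands on river]
river: ρ → (-3,22,3)
river: ρ → (3,20,-10)
river: ρ → (-10,20,3)
river: ρ → (3,22,-3)
river: ρ → (-3,20,10)
closes: descent 2, river 6
min |a| on river = 3

3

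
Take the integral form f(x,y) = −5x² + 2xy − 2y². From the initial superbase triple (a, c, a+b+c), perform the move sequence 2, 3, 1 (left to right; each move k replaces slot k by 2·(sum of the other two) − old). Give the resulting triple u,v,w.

start (-5,-2,-5) = (f(1,0),f(0,1),f(1,1))
replace slot 2: 2·((-5)+(-5)) − (-2) = -18 → (-5,-18,-5)
replace slot 3: 2·((-5)+(-18)) − (-5) = -41 → (-5,-18,-41)
replace slot 1: 2·((-18)+(-41)) − (-5) = -113 → (-113,-18,-41)

-113,-18,-41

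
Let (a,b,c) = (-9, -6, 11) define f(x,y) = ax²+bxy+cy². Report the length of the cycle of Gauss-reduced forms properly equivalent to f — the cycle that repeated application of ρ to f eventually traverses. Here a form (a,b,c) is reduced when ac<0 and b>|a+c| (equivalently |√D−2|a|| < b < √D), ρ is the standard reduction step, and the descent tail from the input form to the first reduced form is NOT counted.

D = 432, ⌊√D⌋ = 20
descent: ρ → (11,6,-9)  [lands on river]
river: ρ → (-9,12,8)
river: ρ → (8,20,-1)
river: ρ → (-1,20,8)
river: ρ → (8,12,-9)
river: ρ → (-9,6,11)
river: ρ → (11,16,-4)
river: ρ → (-4,16,11)
ρ-cycle length = 8 (tail of 1 descent step not counted)

8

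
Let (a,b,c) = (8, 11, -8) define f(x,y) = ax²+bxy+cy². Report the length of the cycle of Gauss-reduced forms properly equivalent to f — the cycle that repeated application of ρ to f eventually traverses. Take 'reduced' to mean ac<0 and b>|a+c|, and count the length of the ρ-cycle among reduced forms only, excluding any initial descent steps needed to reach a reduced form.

D = 377, ⌊√D⌋ = 19
river: ρ → (-8,5,11)
river: ρ → (11,17,-2)
river: ρ → (-2,19,2)
river: ρ → (2,17,-11)
river: ρ → (-11,5,8)
river: ρ → (8,11,-8)
ρ-cycle length = 6 (tail of 0 descent steps not counted)

6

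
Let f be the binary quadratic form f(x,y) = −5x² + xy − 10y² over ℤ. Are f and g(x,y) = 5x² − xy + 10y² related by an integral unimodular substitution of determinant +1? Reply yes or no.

D₁ = -199, D₂ = -199
f is negative-definite; reduce −f:
−f: reduced (well bottom): (5,-1,10) with a≤c, −a<b≤a
flip sign back: reduced form of f is (-5,1,-10)
g: reduced (well bottom): (5,-1,10) with a≤c, −a<b≤a
reduced forms (-5, 1, -10) vs (5, -1, 10) ⇒ inequivalent

no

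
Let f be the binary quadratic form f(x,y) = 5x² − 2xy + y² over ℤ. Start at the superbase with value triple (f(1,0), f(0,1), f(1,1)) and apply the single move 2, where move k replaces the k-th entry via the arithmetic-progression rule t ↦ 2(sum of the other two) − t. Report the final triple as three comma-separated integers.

start (5,1,4) = (f(1,0),f(0,1),f(1,1))
replace slot 2: 2·(5+4) − 1 = 17 → (5,17,4)

5,17,4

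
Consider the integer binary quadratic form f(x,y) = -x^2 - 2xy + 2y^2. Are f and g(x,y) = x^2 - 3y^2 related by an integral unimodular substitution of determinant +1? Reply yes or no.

D₁ = 12, D₂ = 12
river cycle of f (length 2): (2, 2, -1), (-1, 2, 2)
river cycle of g (length 2): (1, 2, -2), (-2, 2, 1)
cycles differ ⇒ inequivalent

no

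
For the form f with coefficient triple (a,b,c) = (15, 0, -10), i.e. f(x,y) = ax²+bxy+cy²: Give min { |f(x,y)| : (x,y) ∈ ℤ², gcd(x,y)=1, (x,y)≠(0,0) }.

descent: ρ → (-10,20,5)  [lands on river]
river: ρ → (5,20,-10)
closes: descent 1, river 2
min |a| on river = 5

5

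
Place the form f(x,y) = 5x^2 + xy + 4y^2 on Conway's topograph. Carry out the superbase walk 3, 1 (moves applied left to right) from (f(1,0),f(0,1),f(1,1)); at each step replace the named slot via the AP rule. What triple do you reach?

start (5,4,10) = (f(1,0),f(0,1),f(1,1))
replace slot 3: 2·(5+4) − 10 = 8 → (5,4,8)
replace slot 1: 2·(4+8) − 5 = 19 → (19,4,8)

19,4,8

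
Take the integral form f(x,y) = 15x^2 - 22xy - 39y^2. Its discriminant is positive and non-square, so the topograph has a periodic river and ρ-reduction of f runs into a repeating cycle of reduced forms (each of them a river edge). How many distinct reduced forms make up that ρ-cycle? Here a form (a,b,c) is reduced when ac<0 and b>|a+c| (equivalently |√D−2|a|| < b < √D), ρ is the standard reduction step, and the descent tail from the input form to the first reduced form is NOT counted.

D = 2824, ⌊√D⌋ = 53
descent: ρ → (-39,22,15)
descent: ρ → (15,38,-23)  [lands on river]
river: ρ → (-23,8,30)
river: ρ → (30,52,-1)
river: ρ → (-1,52,30)
river: ρ → (30,8,-23)
river: ρ → (-23,38,15)
river: ρ → (15,52,-2)
river: ρ → (-2,52,15)
ρ-cycle length = 8 (tail of 2 descent steps not counted)

8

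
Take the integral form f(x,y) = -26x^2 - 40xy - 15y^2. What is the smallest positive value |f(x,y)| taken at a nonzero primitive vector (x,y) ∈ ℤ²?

descent: ρ → (-15,10,-1)
descent: ρ → (-1,6,1)  [lands on river]
river: ρ → (1,6,-1)
closes: descent 2, river 2
min |a| on river = 1

1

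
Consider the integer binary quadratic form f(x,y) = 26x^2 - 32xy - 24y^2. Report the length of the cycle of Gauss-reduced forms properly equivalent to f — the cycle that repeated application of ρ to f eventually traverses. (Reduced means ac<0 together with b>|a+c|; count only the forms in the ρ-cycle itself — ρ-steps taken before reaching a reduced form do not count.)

D = 3520, ⌊√D⌋ = 59
descent: ρ → (-24,32,26)  [lands on river]
river: ρ → (26,20,-30)
river: ρ → (-30,40,16)
river: ρ → (16,56,-6)
river: ρ → (-6,52,34)
river: ρ → (34,16,-24)
ρ-cycle length = 6 (tail of 1 descent step not counted)

6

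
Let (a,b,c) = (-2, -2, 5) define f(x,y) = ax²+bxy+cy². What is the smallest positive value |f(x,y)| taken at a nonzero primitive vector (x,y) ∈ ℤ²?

descent: ρ → (5,2,-2)
descent: ρ → (-2,6,1)  [lands on river]
river: ρ → (1,6,-2)
closes: descent 2, river 2
min |a| on river = 1

1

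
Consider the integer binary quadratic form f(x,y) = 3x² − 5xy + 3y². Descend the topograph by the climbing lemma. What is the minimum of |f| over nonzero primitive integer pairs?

translate: b→1 (≡-5 mod 6), so (3,-5,3)→(3,1,1)
flip: (3,1,1)→(1,-1,3)
translate: b→1 (≡-1 mod 2), so (1,-1,3)→(1,1,3)
reduced (well bottom): (1,1,3) with a≤c, −a<b≤a
well minimum = a = 1

1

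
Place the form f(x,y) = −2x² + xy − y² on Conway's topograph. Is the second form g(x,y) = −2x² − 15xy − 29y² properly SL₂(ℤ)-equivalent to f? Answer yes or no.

D₁ = -7, D₂ = -7
f is negative-definite; reduce −f:
−f: flip: (2,-1,1)→(1,1,2)
−f: reduced (well bottom): (1,1,2) with a≤c, −a<b≤a
flip sign back: reduced form of f is (-1,-1,-2)
g is negative-definite; reduce −g:
−g: translate: b→-1 (≡15 mod 4), so (2,15,29)→(2,-1,1)
−g: flip: (2,-1,1)→(1,1,2)
−g: reduced (well bottom): (1,1,2) with a≤c, −a<b≤a
flip sign back: reduced form of g is (-1,-1,-2)
reduced forms (-1, -1, -2) vs (-1, -1, -2) ⇒ equivalent

yes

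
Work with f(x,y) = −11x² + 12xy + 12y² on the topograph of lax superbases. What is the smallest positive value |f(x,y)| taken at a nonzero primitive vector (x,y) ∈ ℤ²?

river: ρ → (12,12,-11)
river: ρ → (-11,10,13)
river: ρ → (13,16,-8)
river: ρ → (-8,16,13)
river: ρ → (13,10,-11)
river: ρ → (-11,12,12)
closes: descent 0, river 6
min |a| on river = 8

8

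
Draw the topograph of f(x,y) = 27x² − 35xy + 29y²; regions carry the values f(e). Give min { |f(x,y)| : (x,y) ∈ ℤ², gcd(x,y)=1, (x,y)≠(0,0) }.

translate: b→19 (≡-35 mod 54), so (27,-35,29)→(27,19,21)
flip: (27,19,21)→(21,-19,27)
reduced (well bottom): (21,-19,27) with a≤c, −a<b≤a
well minimum = a = 21

21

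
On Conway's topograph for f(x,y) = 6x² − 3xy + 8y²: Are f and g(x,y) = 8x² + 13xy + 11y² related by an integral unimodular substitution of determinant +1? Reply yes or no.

D₁ = -183, D₂ = -183
f: reduced (well bottom): (6,-3,8) with a≤c, −a<b≤a
g: translate: b→-3 (≡13 mod 16), so (8,13,11)→(8,-3,6)
g: flip: (8,-3,6)→(6,3,8)
g: reduced (well bottom): (6,3,8) with a≤c, −a<b≤a
reduced forms (6, -3, 8) vs (6, 3, 8) ⇒ inequivalent

no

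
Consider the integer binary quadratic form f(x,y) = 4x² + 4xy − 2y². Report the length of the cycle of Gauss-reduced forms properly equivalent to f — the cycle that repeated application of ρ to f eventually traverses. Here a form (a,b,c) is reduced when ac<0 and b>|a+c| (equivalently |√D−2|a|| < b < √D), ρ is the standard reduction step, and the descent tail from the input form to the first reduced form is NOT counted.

D = 48, ⌊√D⌋ = 6
river: ρ → (-2,4,4)
river: ρ → (4,4,-2)
ρ-cycle length = 2 (tail of 0 descent steps not counted)

2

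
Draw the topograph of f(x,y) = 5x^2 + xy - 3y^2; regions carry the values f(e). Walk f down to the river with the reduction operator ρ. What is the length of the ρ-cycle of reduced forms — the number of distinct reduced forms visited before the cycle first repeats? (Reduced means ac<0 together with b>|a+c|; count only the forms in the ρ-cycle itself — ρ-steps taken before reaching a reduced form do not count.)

D = 61, ⌊√D⌋ = 7
descent: ρ → (-3,5,3)  [lands on river]
river: ρ → (3,7,-1)
river: ρ → (-1,7,3)
river: ρ → (3,5,-3)
river: ρ → (-3,7,1)
river: ρ → (1,7,-3)
ρ-cycle length = 6 (tail of 1 descent step not counted)

6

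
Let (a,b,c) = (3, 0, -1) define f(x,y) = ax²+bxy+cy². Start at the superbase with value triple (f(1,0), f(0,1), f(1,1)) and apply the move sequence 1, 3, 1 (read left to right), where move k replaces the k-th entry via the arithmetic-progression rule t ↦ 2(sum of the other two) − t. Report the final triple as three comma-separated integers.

start (3,-1,2) = (f(1,0),f(0,1),f(1,1))
replace slot 1: 2·((-1)+2) − 3 = -1 → (-1,-1,2)
replace slot 3: 2·((-1)+(-1)) − 2 = -6 → (-1,-1,-6)
replace slot 1: 2·((-1)+(-6)) − (-1) = -13 → (-13,-1,-6)

-13,-1,-6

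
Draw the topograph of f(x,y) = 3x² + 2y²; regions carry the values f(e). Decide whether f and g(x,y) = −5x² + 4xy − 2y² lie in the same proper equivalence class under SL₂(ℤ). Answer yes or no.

D₁ = -24, D₂ = -24
f: flip: (3,0,2)→(2,0,3)
f: reduced (well bottom): (2,0,3) with a≤c, −a<b≤a
g is negative-definite; reduce −g:
−g: flip: (5,-4,2)→(2,4,5)
−g: translate: b→0 (≡4 mod 4), so (2,4,5)→(2,0,3)
−g: reduced (well bottom): (2,0,3) with a≤c, −a<b≤a
flip sign back: reduced form of g is (-2,0,-3)
reduced forms (2, 0, 3) vs (-2, 0, -3) ⇒ inequivalent

no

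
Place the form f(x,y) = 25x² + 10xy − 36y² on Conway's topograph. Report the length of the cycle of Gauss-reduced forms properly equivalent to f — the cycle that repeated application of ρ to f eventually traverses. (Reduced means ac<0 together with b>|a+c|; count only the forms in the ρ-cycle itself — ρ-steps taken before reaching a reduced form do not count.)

D = 3700, ⌊√D⌋ = 60
descent: ρ → (-36,-10,25)
descent: ρ → (25,60,-1)  [lands on river]
river: ρ → (-1,60,25)
river: ρ → (25,40,-21)
river: ρ → (-21,44,21)
river: ρ → (21,40,-25)
river: ρ → (-25,60,1)
river: ρ → (1,60,-25)
river: ρ → (-25,40,21)
river: ρ → (21,44,-21)
river: ρ → (-21,40,25)
ρ-cycle length = 10 (tail of 2 descent steps not counted)

10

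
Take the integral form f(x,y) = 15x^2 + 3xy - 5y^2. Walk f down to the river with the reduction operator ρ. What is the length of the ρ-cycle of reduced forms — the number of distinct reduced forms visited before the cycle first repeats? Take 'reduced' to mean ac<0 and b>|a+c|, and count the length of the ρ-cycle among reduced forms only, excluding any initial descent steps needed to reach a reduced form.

D = 309, ⌊√D⌋ = 17
descent: ρ → (-5,17,1)  [lands on river]
river: ρ → (1,17,-5)
river: ρ → (-5,13,7)
river: ρ → (7,15,-3)
river: ρ → (-3,15,7)
river: ρ → (7,13,-5)
ρ-cycle length = 6 (tail of 1 descent step not counted)

6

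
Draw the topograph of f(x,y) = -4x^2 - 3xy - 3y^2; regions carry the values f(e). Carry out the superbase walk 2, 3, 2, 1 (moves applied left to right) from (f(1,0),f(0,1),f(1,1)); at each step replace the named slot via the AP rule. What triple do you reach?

start (-4,-3,-10) = (f(1,0),f(0,1),f(1,1))
replace slot 2: 2·((-4)+(-10)) − (-3) = -25 → (-4,-25,-10)
replace slot 3: 2·((-4)+(-25)) − (-10) = -48 → (-4,-25,-48)
replace slot 2: 2·((-4)+(-48)) − (-25) = -79 → (-4,-79,-48)
replace slot 1: 2·((-79)+(-48)) − (-4) = -250 → (-250,-79,-48)

-250,-79,-48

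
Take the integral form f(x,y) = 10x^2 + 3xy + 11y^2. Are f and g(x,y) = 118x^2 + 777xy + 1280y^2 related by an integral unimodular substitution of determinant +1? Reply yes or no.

D₁ = -431, D₂ = -431
f: reduced (well bottom): (10,3,11) with a≤c, −a<b≤a
g: translate: b→69 (≡777 mod 236), so (118,777,1280)→(118,69,11)
g: flip: (118,69,11)→(11,-69,118)
g: translate: b→-3 (≡-69 mod 22), so (11,-69,118)→(11,-3,10)
g: flip: (11,-3,10)→(10,3,11)
g: reduced (well bottom): (10,3,11) with a≤c, −a<b≤a
reduced forms (10, 3, 11) vs (10, 3, 11) ⇒ equivalent

yes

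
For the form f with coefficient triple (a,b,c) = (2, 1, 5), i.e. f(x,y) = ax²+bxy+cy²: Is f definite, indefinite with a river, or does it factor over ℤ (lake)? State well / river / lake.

D = b²−4ac = 1² − 4·2·5 = -39
D < 0 ⇒ definite ⇒ every region one sign ⇒ single well

well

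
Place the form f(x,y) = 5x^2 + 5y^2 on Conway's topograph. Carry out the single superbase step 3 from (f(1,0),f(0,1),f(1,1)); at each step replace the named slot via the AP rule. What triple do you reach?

start (5,5,10) = (f(1,0),f(0,1),f(1,1))
replace slot 3: 2·(5+5) − 10 = 10 → (5,5,10)

5,5,10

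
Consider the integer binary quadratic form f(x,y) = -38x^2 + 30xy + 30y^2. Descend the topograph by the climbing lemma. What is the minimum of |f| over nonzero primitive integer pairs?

river: ρ → (30,30,-38)
river: ρ → (-38,46,22)
river: ρ → (22,42,-42)
river: ρ → (-42,42,22)
river: ρ → (22,46,-38)
river: ρ → (-38,30,30)
closes: descent 0, river 6
min |a| on river = 22

22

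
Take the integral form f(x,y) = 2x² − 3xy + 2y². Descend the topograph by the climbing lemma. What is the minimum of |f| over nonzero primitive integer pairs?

translate: b→1 (≡-3 mod 4), so (2,-3,2)→(2,1,1)
flip: (2,1,1)→(1,-1,2)
translate: b→1 (≡-1 mod 2), so (1,-1,2)→(1,1,2)
reduced (well bottom): (1,1,2) with a≤c, −a<b≤a
well minimum = a = 1

1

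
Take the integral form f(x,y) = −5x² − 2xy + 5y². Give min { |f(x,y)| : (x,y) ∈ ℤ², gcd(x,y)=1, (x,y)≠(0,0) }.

descent: ρ → (5,2,-5)  [lands on river]
river: ρ → (-5,8,2)
river: ρ → (2,8,-5)
river: ρ → (-5,2,5)
river: ρ → (5,8,-2)
river: ρ → (-2,8,5)
closes: descent 1, river 6
min |a| on river = 2

2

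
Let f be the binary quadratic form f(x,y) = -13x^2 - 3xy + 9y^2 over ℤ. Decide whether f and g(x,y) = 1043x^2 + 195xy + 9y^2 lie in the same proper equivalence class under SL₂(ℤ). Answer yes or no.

D₁ = 477, D₂ = 477
river cycle of f (length 8): (9, 21, -1), (-1, 21, 9), (9, 15, -7), (-7, 13, 11), (11, 9, -9), (-9, 9, 11), (11, 13, -7), (-7, 15, 9)
river cycle of g (length 8): (9, 21, -1), (-1, 21, 9), (9, 15, -7), (-7, 13, 11), (11, 9, -9), (-9, 9, 11), (11, 13, -7), (-7, 15, 9)
cycles coincide ⇒ equivalent

yes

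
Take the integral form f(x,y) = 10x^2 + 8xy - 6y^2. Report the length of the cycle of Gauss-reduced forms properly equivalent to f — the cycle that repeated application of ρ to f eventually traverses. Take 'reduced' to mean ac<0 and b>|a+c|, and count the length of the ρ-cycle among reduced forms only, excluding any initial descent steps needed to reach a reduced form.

D = 304, ⌊√D⌋ = 17
river: ρ → (-6,16,2)
river: ρ → (2,16,-6)
river: ρ → (-6,8,10)
river: ρ → (10,12,-4)
river: ρ → (-4,12,10)
river: ρ → (10,8,-6)
ρ-cycle length = 6 (tail of 0 descent steps not counted)

6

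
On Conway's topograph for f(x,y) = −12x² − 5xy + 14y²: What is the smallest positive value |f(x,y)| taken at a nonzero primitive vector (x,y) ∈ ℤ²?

descent: ρ → (14,5,-12)  [lands on river]
river: ρ → (-12,19,7)
river: ρ → (7,23,-6)
river: ρ → (-6,25,3)
river: ρ → (3,23,-14)
river: ρ → (-14,5,12)
river: ρ → (12,19,-7)
river: ρ → (-7,23,6)
river: ρ → (6,25,-3)
river: ρ → (-3,23,14)
closes: descent 1, river 10
min |a| on river = 3

3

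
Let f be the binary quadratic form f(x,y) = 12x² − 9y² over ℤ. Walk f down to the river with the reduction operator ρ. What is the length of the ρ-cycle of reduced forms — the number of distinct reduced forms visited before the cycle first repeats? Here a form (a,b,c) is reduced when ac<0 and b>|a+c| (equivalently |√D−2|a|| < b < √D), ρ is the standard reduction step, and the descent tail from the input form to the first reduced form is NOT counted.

D = 432, ⌊√D⌋ = 20
descent: ρ → (-9,18,3)  [lands on river]
river: ρ → (3,18,-9)
ρ-cycle length = 2 (tail of 1 descent step not counted)

2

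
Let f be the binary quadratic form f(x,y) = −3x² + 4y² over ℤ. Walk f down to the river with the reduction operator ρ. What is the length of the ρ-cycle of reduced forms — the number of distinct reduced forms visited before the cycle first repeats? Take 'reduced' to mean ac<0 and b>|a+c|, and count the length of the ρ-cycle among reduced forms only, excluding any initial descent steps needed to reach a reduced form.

D = 48, ⌊√D⌋ = 6
descent: ρ → (4,0,-3)
descent: ρ → (-3,6,1)  [lands on river]
river: ρ → (1,6,-3)
ρ-cycle length = 2 (tail of 2 descent steps not counted)

2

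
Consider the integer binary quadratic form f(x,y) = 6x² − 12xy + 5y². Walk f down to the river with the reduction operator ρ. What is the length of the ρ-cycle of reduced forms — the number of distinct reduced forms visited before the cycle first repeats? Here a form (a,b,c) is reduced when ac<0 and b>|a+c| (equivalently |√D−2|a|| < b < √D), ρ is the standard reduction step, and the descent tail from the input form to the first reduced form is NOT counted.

D = 24, ⌊√D⌋ = 4
descent: ρ → (5,2,-1)
descent: ρ → (-1,4,2)  [lands on river]
river: ρ → (2,4,-1)
ρ-cycle length = 2 (tail of 2 descent steps not counted)

2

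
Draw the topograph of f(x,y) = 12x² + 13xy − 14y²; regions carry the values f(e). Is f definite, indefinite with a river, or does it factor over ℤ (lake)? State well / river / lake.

D = b²−4ac = 13² − 4·12·(-14) = 841
D = 29² is a perfect square ⇒ form factors over ℤ ⇒ lakes

lake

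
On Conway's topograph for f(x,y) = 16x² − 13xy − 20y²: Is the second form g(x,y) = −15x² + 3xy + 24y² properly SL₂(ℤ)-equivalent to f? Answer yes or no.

D₁ = 1449, D₂ = 1449
river cycle of f (length 20): (-20, 13, 16), (16, 19, -17), (-17, 15, 18), (18, 21, -14), (-14, 35, 4), (4, 37, -5), (-5, 33, 18), (18, 3, -20), (-20, 37, 1), (1, 37, -20), … (10 more)
river cycle of g (length 10): (-15, 33, 6), (6, 27, -30), (-30, 33, 3), (3, 33, -30), (-30, 27, 6), (6, 33, -15), (-15, 27, 12), (12, 21, -21), (-21, 21, 12), (12, 27, -15)
cycles differ ⇒ inequivalent

no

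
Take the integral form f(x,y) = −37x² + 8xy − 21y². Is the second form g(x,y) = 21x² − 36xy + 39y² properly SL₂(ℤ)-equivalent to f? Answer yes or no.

D₁ = -3044, D₂ = -1980
discriminants differ ⇒ not SL₂(ℤ)-equivalent

no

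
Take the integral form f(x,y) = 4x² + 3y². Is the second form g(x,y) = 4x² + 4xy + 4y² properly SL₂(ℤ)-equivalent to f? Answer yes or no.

D₁ = -48, D₂ = -48
f: flip: (4,0,3)→(3,0,4)
f: reduced (well bottom): (3,0,4) with a≤c, −a<b≤a
g: reduced (well bottom): (4,4,4) with a≤c, −a<b≤a
reduced forms (3, 0, 4) vs (4, 4, 4) ⇒ inequivalent

no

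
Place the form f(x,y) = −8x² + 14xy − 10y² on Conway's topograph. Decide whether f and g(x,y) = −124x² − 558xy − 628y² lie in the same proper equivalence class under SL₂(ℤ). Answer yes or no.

D₁ = -124, D₂ = -124
f is negative-definite; reduce −f:
−f: translate: b→2 (≡-14 mod 16), so (8,-14,10)→(8,2,4)
−f: flip: (8,2,4)→(4,-2,8)
−f: reduced (well bottom): (4,-2,8) with a≤c, −a<b≤a
flip sign back: reduced form of f is (-4,2,-8)
g is negative-definite; reduce −g:
−g: translate: b→62 (≡558 mod 248), so (124,558,628)→(124,62,8)
−g: flip: (124,62,8)→(8,-62,124)
−g: translate: b→2 (≡-62 mod 16), so (8,-62,124)→(8,2,4)
−g: flip: (8,2,4)→(4,-2,8)
−g: reduced (well bottom): (4,-2,8) with a≤c, −a<b≤a
flip sign back: reduced form of g is (-4,2,-8)
reduced forms (-4, 2, -8) vs (-4, 2, -8) ⇒ equivalent

yes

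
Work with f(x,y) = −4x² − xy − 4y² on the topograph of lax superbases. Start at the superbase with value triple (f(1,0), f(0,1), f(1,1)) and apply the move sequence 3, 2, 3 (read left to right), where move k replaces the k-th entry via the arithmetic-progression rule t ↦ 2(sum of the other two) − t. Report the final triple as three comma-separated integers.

start (-4,-4,-9) = (f(1,0),f(0,1),f(1,1))
replace slot 3: 2·((-4)+(-4)) − (-9) = -7 → (-4,-4,-7)
replace slot 2: 2·((-4)+(-7)) − (-4) = -18 → (-4,-18,-7)
replace slot 3: 2·((-4)+(-18)) − (-7) = -37 → (-4,-18,-37)

-4,-18,-37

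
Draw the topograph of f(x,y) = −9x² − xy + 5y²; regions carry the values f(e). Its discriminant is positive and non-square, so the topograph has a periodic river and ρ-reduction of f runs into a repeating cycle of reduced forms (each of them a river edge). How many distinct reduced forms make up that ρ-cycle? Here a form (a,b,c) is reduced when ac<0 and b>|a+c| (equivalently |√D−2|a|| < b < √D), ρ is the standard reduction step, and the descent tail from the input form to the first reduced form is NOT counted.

D = 181, ⌊√D⌋ = 13
descent: ρ → (5,11,-3)  [lands on river]
river: ρ → (-3,13,1)
river: ρ → (1,13,-3)
river: ρ → (-3,11,5)
river: ρ → (5,9,-5)
river: ρ → (-5,11,3)
river: ρ → (3,13,-1)
river: ρ → (-1,13,3)
river: ρ → (3,11,-5)
river: ρ → (-5,9,5)
ρ-cycle length = 10 (tail of 1 descent step not counted)

10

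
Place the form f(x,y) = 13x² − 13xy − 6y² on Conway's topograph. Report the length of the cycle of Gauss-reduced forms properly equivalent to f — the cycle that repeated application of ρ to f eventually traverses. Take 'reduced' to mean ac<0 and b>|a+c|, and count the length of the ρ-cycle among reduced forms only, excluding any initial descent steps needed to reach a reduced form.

D = 481, ⌊√D⌋ = 21
descent: ρ → (-6,13,13)  [lands on river]
river: ρ → (13,13,-6)
river: ρ → (-6,11,15)
river: ρ → (15,19,-2)
river: ρ → (-2,21,5)
river: ρ → (5,19,-6)
river: ρ → (-6,17,8)
river: ρ → (8,15,-8)
river: ρ → (-8,17,6)
river: ρ → (6,19,-5)
river: ρ → (-5,21,2)
river: ρ → (2,19,-15)
river: ρ → (-15,11,6)
river: ρ → (6,13,-13)
river: ρ → (-13,13,6)
river: ρ → (6,11,-15)
river: ρ → (-15,19,2)
river: ρ → (2,21,-5)
river: ρ → (-5,19,6)
river: ρ → (6,17,-8)
river: ρ → (-8,15,8)
river: ρ → (8,17,-6)
river: ρ → (-6,19,5)
river: ρ → (5,21,-2)
river: ρ → (-2,19,15)
river: ρ → (15,11,-6)
ρ-cycle length = 26 (tail of 1 descent step not counted)

26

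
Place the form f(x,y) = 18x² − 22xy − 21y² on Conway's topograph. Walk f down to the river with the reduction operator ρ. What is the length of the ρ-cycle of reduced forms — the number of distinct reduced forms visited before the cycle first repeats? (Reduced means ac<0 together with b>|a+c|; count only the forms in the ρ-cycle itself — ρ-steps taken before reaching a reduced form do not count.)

D = 1996, ⌊√D⌋ = 44
descent: ρ → (-21,22,18)  [lands on river]
river: ρ → (18,14,-25)
river: ρ → (-25,36,7)
river: ρ → (7,34,-30)
river: ρ → (-30,26,11)
river: ρ → (11,40,-9)
river: ρ → (-9,32,27)
river: ρ → (27,22,-14)
river: ρ → (-14,34,15)
river: ρ → (15,26,-22)
river: ρ → (-22,18,19)
river: ρ → (19,20,-21)
ρ-cycle length = 12 (tail of 1 descent step not counted)

12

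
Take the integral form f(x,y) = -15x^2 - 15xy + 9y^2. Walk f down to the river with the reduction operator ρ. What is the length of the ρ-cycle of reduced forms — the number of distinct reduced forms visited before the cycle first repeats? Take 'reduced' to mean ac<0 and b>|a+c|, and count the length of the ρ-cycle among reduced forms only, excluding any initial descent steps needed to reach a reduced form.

D = 765, ⌊√D⌋ = 27
descent: ρ → (9,15,-15)  [lands on river]
river: ρ → (-15,15,9)
river: ρ → (9,21,-9)
river: ρ → (-9,15,15)
river: ρ → (15,15,-9)
river: ρ → (-9,21,9)
ρ-cycle length = 6 (tail of 1 descent step not counted)

6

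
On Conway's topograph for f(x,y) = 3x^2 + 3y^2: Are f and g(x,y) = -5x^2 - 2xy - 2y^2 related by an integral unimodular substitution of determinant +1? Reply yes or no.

D₁ = -36, D₂ = -36
f: reduced (well bottom): (3,0,3) with a≤c, −a<b≤a
g is negative-definite; reduce −g:
−g: flip: (5,2,2)→(2,-2,5)
−g: translate: b→2 (≡-2 mod 4), so (2,-2,5)→(2,2,5)
−g: reduced (well bottom): (2,2,5) with a≤c, −a<b≤a
flip sign back: reduced form of g is (-2,-2,-5)
reduced forms (3, 0, 3) vs (-2, -2, -5) ⇒ inequivalent

no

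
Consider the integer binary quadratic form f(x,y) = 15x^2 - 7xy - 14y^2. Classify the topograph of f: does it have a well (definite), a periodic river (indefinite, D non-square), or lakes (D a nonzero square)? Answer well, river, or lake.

D = b²−4ac = (-7)² − 4·15·(-14) = 889
D > 0 non-square ⇒ indefinite ⇒ periodic river

river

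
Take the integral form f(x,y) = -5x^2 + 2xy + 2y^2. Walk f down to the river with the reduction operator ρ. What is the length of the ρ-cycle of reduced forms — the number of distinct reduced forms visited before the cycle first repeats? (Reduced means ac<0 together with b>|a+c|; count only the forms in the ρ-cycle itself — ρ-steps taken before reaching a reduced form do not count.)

D = 44, ⌊√D⌋ = 6
descent: ρ → (2,6,-1)  [lands on river]
river: ρ → (-1,6,2)
ρ-cycle length = 2 (tail of 1 descent step not counted)

2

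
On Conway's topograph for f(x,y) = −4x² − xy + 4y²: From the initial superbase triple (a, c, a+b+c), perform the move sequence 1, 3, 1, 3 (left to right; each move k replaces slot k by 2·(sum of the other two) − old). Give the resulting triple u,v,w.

start (-4,4,-1) = (f(1,0),f(0,1),f(1,1))
replace slot 1: 2·(4+(-1)) − (-4) = 10 → (10,4,-1)
replace slot 3: 2·(10+4) − (-1) = 29 → (10,4,29)
replace slot 1: 2·(4+29) − 10 = 56 → (56,4,29)
replace slot 3: 2·(56+4) − 29 = 91 → (56,4,91)

56,4,91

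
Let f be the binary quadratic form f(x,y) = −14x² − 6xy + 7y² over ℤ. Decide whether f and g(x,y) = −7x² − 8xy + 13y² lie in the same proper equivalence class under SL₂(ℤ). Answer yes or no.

D₁ = 428, D₂ = 428
river cycle of f (length 6): (7, 20, -1), (-1, 20, 7), (7, 8, -13), (-13, 18, 2), (2, 18, -13), (-13, 8, 7)
river cycle of g (length 6): (13, 8, -7), (-7, 20, 1), (1, 20, -7), (-7, 8, 13), (13, 18, -2), (-2, 18, 13)
cycles differ ⇒ inequivalent

no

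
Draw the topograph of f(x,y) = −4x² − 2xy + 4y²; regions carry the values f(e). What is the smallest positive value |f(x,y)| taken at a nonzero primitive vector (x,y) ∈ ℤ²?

descent: ρ → (4,2,-4)  [lands on river]
river: ρ → (-4,6,2)
river: ρ → (2,6,-4)
river: ρ → (-4,2,4)
river: ρ → (4,6,-2)
river: ρ → (-2,6,4)
closes: descent 1, river 6
min |a| on river = 2

2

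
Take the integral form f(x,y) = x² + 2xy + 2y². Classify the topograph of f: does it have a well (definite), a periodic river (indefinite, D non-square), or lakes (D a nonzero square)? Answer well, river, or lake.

D = b²−4ac = 2² − 4·1·2 = -4
D < 0 ⇒ definite ⇒ every region one sign ⇒ single well

well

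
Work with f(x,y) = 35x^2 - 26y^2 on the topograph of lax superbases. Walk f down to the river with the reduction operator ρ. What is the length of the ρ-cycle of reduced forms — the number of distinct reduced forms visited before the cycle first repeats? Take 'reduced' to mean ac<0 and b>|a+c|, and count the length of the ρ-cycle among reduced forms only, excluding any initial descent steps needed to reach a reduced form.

D = 3640, ⌊√D⌋ = 60
descent: ρ → (-26,52,9)  [lands on river]
river: ρ → (9,56,-14)
river: ρ → (-14,56,9)
river: ρ → (9,52,-26)
ρ-cycle length = 4 (tail of 1 descent step not counted)

4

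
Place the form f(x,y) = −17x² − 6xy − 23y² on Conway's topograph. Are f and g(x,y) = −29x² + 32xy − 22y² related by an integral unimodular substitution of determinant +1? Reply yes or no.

D₁ = -1528, D₂ = -1528
f is negative-definite; reduce −f:
−f: reduced (well bottom): (17,6,23) with a≤c, −a<b≤a
flip sign back: reduced form of f is (-17,-6,-23)
g is negative-definite; reduce −g:
−g: translate: b→26 (≡-32 mod 58), so (29,-32,22)→(29,26,19)
−g: flip: (29,26,19)→(19,-26,29)
−g: translate: b→12 (≡-26 mod 38), so (19,-26,29)→(19,12,22)
−g: reduced (well bottom): (19,12,22) with a≤c, −a<b≤a
flip sign back: reduced form of g is (-19,-12,-22)
reduced forms (-17, -6, -23) vs (-19, -12, -22) ⇒ inequivalent

no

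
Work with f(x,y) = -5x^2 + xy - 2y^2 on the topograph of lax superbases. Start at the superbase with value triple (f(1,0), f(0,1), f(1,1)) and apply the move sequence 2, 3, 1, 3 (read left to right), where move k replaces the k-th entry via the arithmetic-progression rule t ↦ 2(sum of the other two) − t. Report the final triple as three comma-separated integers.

start (-5,-2,-6) = (f(1,0),f(0,1),f(1,1))
replace slot 2: 2·((-5)+(-6)) − (-2) = -20 → (-5,-20,-6)
replace slot 3: 2·((-5)+(-20)) − (-6) = -44 → (-5,-20,-44)
replace slot 1: 2·((-20)+(-44)) − (-5) = -123 → (-123,-20,-44)
replace slot 3: 2·((-123)+(-20)) − (-44) = -242 → (-123,-20,-242)

-123,-20,-242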